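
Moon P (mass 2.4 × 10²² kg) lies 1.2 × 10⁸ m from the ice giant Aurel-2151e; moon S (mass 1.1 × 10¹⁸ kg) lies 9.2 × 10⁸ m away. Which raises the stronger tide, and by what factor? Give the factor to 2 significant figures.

Moon P, by a factor of ≈ 9.8 × 10⁶

The tide-raising term goes as M/d³ (the gradient of a 1/d² field).
Moon P: (2.4 × 10²²) / (1.2 × 10⁸)³ = 1.389 × 10⁻²
Moon S: (1.1 × 10¹⁸) / (9.2 × 10⁸)³ = 1.413 × 10⁻⁹
Ratio (larger/smaller) = 9.8 × 10⁶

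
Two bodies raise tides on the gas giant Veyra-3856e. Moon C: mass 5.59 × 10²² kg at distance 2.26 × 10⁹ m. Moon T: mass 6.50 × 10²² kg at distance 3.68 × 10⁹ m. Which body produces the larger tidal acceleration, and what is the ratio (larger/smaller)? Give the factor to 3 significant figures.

Moon C, by a factor of ≈ 3.71

Tidal stretch scales as M/d³; compute that for each body.
Moon C: (5.59 × 10²²) / (2.26 × 10⁹)³ = 4.843 × 10⁻⁶
Moon T: (6.50 × 10²²) / (3.68 × 10⁹)³ = 1.304 × 10⁻⁶
Ratio (larger/smaller) = 3.71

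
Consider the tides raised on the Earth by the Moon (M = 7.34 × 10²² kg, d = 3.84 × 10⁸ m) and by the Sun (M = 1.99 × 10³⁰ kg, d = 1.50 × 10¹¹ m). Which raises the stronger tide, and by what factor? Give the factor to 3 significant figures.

The Moon, by a factor of ≈ 2.20

Tidal acceleration ∝ M/d³, so compare M/d³ for each.
The Moon: (7.34 × 10²²) / (3.84 × 10⁸)³ = 1.296 × 10⁻³
The Sun: (1.99 × 10³⁰) / (1.50 × 10¹¹)³ = 5.896 × 10⁻⁴
Ratio (larger/smaller) = 2.20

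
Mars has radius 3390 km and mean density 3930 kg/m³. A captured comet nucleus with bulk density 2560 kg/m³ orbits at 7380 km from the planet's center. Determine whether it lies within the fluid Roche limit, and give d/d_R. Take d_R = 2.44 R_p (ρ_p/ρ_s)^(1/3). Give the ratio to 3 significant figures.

d_R = 2.44 × (3390 km) × (3930/2560)^(1/3) = 9542 km
d/d_R = (7380) / (9542) = 0.773
Since d/d_R < 1, the body is inside the Roche limit.

inside; d/d_R ≈ 0.773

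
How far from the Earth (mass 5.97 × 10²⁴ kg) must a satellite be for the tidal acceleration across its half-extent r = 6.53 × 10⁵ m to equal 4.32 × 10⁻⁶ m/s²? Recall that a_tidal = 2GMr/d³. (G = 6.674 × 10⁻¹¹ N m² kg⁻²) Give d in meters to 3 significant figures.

4.94 × 10⁸ m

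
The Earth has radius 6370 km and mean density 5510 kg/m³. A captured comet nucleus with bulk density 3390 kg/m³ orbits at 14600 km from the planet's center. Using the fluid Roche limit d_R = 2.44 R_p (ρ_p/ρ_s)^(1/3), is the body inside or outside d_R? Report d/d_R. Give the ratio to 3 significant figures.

inside; d/d_R ≈ 0.799

d_R = 2.44 × (6370 km) × (5510/3390)^(1/3) = 18270 km
d/d_R = (14600) / (18270) = 0.799
Since d/d_R < 1, the body is inside the Roche limit.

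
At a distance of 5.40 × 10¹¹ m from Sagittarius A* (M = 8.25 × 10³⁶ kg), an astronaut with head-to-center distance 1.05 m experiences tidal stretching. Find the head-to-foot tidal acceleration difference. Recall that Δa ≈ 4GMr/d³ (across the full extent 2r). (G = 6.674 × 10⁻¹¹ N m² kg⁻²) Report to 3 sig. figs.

1.47 × 10⁻⁸ m/s²

The field gradient is 2GM/d³; across the full diameter 2r the difference is 4GMr/d³.
a_tidal = 4GMr/d³
        = 4 × (6.674 × 10⁻¹¹) × (8.25 × 10³⁶) × (1.05) / (5.40 × 10¹¹)³
        = 1.47 × 10⁻⁸ m/s²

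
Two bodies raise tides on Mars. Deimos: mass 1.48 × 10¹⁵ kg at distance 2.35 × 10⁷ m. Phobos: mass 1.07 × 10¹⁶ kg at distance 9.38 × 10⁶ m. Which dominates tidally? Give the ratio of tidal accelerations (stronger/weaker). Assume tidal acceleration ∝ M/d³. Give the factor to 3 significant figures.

Tidal acceleration ∝ M/d³, so compare M/d³ for each.
Deimos: (1.48 × 10¹⁵) / (2.35 × 10⁷)³ = 1.140 × 10⁻⁷
Phobos: (1.07 × 10¹⁶) / (9.38 × 10⁶)³ = 1.297 × 10⁻⁵
Ratio (larger/smaller) = 114

Phobos, by a factor of ≈ 114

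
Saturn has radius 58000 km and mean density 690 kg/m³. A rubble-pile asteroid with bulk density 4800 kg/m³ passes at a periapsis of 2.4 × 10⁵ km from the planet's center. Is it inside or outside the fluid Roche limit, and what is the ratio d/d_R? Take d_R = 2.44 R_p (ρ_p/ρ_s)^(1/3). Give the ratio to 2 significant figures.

outside; d/d_R ≈ 3.2

d_R = 2.44 × (58000 km) × (690/4800)^(1/3) = 74130 km
d/d_R = (2.4 × 10⁵) / (74130) = 3.2
Since d/d_R > 1, the body is outside the Roche limit.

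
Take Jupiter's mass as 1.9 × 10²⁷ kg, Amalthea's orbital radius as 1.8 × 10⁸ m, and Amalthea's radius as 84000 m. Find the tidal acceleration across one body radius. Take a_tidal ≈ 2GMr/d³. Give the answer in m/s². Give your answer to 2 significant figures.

3.7 × 10⁻³ m/s²

a_tidal = 2GMr/d³
        = 2 × (6.674 × 10⁻¹¹) × (1.9 × 10²⁷) × (84000) / (1.8 × 10⁸)³
        = 3.7 × 10⁻³ m/s²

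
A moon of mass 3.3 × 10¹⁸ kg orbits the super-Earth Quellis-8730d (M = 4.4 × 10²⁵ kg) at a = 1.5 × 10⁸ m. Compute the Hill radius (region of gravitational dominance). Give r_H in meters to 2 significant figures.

r_H ≈ a (m/3M)^(1/3)
    = (1.5 × 10⁸) × (3.3 × 10¹⁸ / (3 × 4.4 × 10²⁵))^(1/3)
    = 4.4 × 10⁵ m

4.4 × 10⁵ m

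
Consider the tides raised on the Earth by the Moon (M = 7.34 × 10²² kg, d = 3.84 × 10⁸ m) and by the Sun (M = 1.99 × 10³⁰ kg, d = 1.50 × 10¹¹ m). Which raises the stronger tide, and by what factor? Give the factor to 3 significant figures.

The Moon, by a factor of ≈ 2.20

Compare M/d³ for the two perturbers:
The Moon: (7.34 × 10²²) / (3.84 × 10⁸)³ = 1.296 × 10⁻³
The Sun: (1.99 × 10³⁰) / (1.50 × 10¹¹)³ = 5.896 × 10⁻⁴
Ratio (larger/smaller) = 2.20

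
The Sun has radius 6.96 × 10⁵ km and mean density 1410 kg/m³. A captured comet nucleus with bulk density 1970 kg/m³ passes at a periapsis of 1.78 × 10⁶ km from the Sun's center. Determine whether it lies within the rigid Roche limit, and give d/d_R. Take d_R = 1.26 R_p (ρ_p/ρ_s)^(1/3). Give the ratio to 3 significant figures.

d_R = 1.26 × (6.96 × 10⁵ km) × (1410/1970)^(1/3) = 7.844 × 10⁵ km
d/d_R = (1.78 × 10⁶) / (7.844 × 10⁵) = 2.27
Since d/d_R > 1, the body is outside the Roche limit.

outside; d/d_R ≈ 2.27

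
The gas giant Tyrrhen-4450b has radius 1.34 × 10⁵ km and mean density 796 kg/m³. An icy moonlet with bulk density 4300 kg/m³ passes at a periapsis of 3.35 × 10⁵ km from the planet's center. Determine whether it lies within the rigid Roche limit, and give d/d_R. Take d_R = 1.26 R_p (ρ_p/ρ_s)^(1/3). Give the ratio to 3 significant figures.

outside; d/d_R ≈ 3.48

d_R = 1.26 × (1.34 × 10⁵ km) × (796/4300)^(1/3) = 96230 km
d/d_R = (3.35 × 10⁵) / (96230) = 3.48
Since d/d_R > 1, the body is outside the Roche limit.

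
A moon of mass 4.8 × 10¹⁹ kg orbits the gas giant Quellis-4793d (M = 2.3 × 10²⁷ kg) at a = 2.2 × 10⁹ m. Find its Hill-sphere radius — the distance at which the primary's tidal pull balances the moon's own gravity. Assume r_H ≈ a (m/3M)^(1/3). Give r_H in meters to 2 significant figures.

r_H ≈ a (m/3M)^(1/3)
    = (2.2 × 10⁹) × (4.8 × 10¹⁹ / (3 × 2.3 × 10²⁷))^(1/3)
    = 4.2 × 10⁶ m

4.2 × 10⁶ m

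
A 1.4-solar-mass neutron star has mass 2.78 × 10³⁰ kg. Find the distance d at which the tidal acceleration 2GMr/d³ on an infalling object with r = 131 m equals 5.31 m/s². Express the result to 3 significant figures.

2.09 × 10⁷ m

2GMr/d³ = a_tidal  ⇒  d = (2GMr / a_tidal)^(1/3)
d = (2 × 6.674×10⁻¹¹ × (2.78 × 10³⁰) × (131) / (5.31))^(1/3)
  = 2.09 × 10⁷ m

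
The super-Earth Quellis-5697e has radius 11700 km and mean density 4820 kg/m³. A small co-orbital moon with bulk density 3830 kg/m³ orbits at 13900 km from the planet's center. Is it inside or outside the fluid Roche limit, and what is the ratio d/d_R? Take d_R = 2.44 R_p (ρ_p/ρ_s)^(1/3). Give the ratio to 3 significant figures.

inside; d/d_R ≈ 0.451

d_R = 2.44 × (11700 km) × (4820/3830)^(1/3) = 30820 km
d/d_R = (13900) / (30820) = 0.451
Since d/d_R < 1, the body is inside the Roche limit.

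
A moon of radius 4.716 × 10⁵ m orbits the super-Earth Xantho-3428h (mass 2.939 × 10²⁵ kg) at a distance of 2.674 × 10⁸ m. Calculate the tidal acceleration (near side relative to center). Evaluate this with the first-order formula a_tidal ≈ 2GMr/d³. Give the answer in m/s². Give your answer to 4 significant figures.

9.676 × 10⁻⁵ m/s²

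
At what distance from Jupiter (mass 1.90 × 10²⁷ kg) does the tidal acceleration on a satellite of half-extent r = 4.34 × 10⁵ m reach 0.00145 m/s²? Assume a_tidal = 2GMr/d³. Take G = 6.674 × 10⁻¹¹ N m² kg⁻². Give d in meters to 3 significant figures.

4.23 × 10⁸ m

2GMr/d³ = a_tidal  ⇒  d = (2GMr / a_tidal)^(1/3)
d = (2 × 6.674×10⁻¹¹ × (1.90 × 10²⁷) × (4.34 × 10⁵) / (0.00145))^(1/3)
  = 4.23 × 10⁸ m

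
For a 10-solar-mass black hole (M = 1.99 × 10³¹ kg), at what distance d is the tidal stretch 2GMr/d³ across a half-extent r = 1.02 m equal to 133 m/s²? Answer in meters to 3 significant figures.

2.73 × 10⁶ m

2GMr/d³ = a_tidal  ⇒  d = (2GMr / a_tidal)^(1/3)
d = (2 × 6.674×10⁻¹¹ × (1.99 × 10³¹) × (1.02) / (133))^(1/3)
  = 2.73 × 10⁶ m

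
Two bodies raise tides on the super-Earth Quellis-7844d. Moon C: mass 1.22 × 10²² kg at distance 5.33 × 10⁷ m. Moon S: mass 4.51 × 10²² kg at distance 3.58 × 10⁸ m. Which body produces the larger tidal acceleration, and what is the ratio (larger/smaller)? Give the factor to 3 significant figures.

Moon C, by a factor of ≈ 82.0

Tidal acceleration ∝ M/d³, so compare M/d³ for each.
Moon C: (1.22 × 10²²) / (5.33 × 10⁷)³ = 8.057 × 10⁻²
Moon S: (4.51 × 10²²) / (3.58 × 10⁸)³ = 9.829 × 10⁻⁴
Ratio (larger/smaller) = 82.0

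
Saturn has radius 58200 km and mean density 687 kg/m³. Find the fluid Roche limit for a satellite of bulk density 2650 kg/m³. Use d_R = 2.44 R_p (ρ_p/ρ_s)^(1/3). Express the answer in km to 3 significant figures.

d_R = 2.44 × 58200 km × (687/2650)^(1/3)
    = 90500 km

90500 km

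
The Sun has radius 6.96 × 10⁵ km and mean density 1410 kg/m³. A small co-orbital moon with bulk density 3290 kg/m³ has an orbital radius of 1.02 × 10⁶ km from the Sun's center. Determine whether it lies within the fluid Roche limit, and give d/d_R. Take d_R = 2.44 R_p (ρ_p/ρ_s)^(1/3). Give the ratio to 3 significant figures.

d_R = 2.44 × (6.96 × 10⁵ km) × (1410/3290)^(1/3) = 1.280 × 10⁶ km
d/d_R = (1.02 × 10⁶) / (1.280 × 10⁶) = 0.797
Since d/d_R < 1, the body is inside the Roche limit.

inside; d/d_R ≈ 0.797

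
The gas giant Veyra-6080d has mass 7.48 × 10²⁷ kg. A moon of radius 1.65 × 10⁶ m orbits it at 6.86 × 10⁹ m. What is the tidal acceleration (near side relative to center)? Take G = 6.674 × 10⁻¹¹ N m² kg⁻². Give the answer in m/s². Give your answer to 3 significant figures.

5.10 × 10⁻⁶ m/s²

Differencing GM/(d−r)² and GM/d² to first order in r/d gives 2GMr/d³.
Δg = 2GMr/d³
   = 2 × (6.674 × 10⁻¹¹) × (7.48 × 10²⁷) × (1.65 × 10⁶) / (6.86 × 10⁹)³
   = 5.10 × 10⁻⁶ m/s²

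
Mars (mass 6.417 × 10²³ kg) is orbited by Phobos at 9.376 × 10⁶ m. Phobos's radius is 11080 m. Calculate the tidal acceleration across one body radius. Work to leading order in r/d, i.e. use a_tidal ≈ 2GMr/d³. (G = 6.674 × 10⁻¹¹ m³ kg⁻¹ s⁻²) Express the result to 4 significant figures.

The tidal stretch is the gradient of GM/d² times the body's extent r, hence the 1/d³ dependence.
Δa = 2GMr/d³
   = 2 × (6.674 × 10⁻¹¹) × (6.417 × 10²³) × (11080) / (9.376 × 10⁶)³
   = 1.151 × 10⁻³ m/s²

1.151 × 10⁻³ m/s²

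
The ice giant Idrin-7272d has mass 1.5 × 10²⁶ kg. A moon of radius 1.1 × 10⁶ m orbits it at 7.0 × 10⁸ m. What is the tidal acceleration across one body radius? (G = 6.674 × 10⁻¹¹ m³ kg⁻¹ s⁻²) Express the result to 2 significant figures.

Since r ≪ d, expand the inverse-square field across one radius to get the leading 2GMr/d³ term.
Δg = 2GMr/d³
   = 2 × (6.674 × 10⁻¹¹) × (1.5 × 10²⁶) × (1.1 × 10⁶) / (7.0 × 10⁸)³
   = 6.4 × 10⁻⁵ m/s²

6.4 × 10⁻⁵ m/s²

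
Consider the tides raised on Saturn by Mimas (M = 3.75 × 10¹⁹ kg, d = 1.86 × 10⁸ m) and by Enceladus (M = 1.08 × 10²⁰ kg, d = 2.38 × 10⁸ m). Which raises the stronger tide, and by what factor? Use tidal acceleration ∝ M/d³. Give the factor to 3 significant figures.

Compare M/d³ for the two perturbers:
Mimas: (3.75 × 10¹⁹) / (1.86 × 10⁸)³ = 5.828 × 10⁻⁶
Enceladus: (1.08 × 10²⁰) / (2.38 × 10⁸)³ = 8.011 × 10⁻⁶
Ratio (larger/smaller) = 1.37

Enceladus, by a factor of ≈ 1.37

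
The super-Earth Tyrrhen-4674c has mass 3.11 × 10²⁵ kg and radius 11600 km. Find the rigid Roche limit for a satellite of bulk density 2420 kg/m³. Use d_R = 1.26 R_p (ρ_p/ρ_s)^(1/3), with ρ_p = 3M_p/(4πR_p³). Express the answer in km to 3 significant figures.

ρ_p = 3M_p/(4πR_p³) = 3 × (3.11 × 10²⁵) / (4π × (1.16 × 10⁷ m)³) = 4760 kg/m³
d_R = 1.26 × 11600 km × (4760/2420)^(1/3)
    = 18300 km

18300 km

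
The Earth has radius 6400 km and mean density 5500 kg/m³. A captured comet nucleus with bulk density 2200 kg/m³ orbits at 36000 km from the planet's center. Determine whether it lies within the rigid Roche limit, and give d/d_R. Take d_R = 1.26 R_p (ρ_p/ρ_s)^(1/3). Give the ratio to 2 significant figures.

d_R = 1.26 × (6400 km) × (5500/2200)^(1/3) = 10940 km
d/d_R = (36000) / (10940) = 3.3
Since d/d_R > 1, the body is outside the Roche limit.

outside; d/d_R ≈ 3.3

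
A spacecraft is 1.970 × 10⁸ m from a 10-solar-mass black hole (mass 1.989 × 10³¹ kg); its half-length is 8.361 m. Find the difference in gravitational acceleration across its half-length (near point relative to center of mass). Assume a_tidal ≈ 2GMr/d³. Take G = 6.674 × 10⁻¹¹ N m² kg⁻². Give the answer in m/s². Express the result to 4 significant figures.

2.903 × 10⁻³ m/s²

Δg = 2GMr/d³
   = 2 × (6.674 × 10⁻¹¹) × (1.989 × 10³¹) × (8.361) / (1.970 × 10⁸)³
   = 2.903 × 10⁻³ m/s²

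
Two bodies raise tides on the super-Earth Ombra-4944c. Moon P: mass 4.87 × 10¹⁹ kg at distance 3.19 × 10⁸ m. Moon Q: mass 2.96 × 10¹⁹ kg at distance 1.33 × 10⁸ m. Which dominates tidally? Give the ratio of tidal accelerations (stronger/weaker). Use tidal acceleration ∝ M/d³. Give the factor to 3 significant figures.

Tidal stretch scales as M/d³; compute that for each body.
Moon P: (4.87 × 10¹⁹) / (3.19 × 10⁸)³ = 1.500 × 10⁻⁶
Moon Q: (2.96 × 10¹⁹) / (1.33 × 10⁸)³ = 1.258 × 10⁻⁵
Ratio (larger/smaller) = 8.39

Moon Q, by a factor of ≈ 8.39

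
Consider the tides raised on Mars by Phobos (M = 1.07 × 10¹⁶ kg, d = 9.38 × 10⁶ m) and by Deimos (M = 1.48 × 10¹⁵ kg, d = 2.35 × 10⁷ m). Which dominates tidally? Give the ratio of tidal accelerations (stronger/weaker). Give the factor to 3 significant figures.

The tide-raising term goes as M/d³ (the gradient of a 1/d² field).
Phobos: (1.07 × 10¹⁶) / (9.38 × 10⁶)³ = 1.297 × 10⁻⁵
Deimos: (1.48 × 10¹⁵) / (2.35 × 10⁷)³ = 1.140 × 10⁻⁷
Ratio (larger/smaller) = 114

Phobos, by a factor of ≈ 114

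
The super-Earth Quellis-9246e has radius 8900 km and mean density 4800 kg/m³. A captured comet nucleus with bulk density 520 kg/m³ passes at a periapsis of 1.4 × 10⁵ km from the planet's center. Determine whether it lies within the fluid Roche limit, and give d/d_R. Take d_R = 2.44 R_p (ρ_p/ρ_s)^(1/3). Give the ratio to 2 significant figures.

d_R = 2.44 × (8900 km) × (4800/520)^(1/3) = 45550 km
d/d_R = (1.4 × 10⁵) / (45550) = 3.1
Since d/d_R > 1, the body is outside the Roche limit.

outside; d/d_R ≈ 3.1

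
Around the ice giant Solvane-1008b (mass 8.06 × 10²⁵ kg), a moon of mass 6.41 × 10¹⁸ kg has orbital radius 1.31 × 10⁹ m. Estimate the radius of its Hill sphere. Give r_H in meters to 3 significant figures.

3.91 × 10⁶ m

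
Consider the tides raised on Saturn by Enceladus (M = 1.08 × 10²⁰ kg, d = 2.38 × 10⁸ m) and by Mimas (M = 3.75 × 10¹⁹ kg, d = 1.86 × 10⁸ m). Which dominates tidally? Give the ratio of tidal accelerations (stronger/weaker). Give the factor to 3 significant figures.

Enceladus, by a factor of ≈ 1.37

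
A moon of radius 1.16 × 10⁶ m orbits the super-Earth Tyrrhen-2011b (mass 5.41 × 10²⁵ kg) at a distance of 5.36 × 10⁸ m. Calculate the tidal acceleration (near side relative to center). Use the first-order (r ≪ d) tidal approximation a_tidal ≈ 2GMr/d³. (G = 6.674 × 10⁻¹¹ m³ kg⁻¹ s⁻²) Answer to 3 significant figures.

a_tidal = 2GMr/d³
        = 2 × (6.674 × 10⁻¹¹) × (5.41 × 10²⁵) × (1.16 × 10⁶) / (5.36 × 10⁸)³
        = 5.44 × 10⁻⁵ m/s²

5.44 × 10⁻⁵ m/s²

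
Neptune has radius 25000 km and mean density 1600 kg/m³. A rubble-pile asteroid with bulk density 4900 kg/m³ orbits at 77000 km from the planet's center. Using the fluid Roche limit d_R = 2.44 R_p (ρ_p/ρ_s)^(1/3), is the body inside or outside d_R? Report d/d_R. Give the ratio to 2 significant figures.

d_R = 2.44 × (25000 km) × (1600/4900)^(1/3) = 42010 km
d/d_R = (77000) / (42010) = 1.8
Since d/d_R > 1, the body is outside the Roche limit.

outside; d/d_R ≈ 1.8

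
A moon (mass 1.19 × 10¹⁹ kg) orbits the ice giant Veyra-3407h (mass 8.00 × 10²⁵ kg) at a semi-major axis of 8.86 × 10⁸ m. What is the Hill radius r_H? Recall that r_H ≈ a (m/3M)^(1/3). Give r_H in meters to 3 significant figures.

3.25 × 10⁶ m

r_H ≈ a (m/3M)^(1/3)
    = (8.86 × 10⁸) × (1.19 × 10¹⁹ / (3 × 8.00 × 10²⁵))^(1/3)
    = 3.25 × 10⁶ m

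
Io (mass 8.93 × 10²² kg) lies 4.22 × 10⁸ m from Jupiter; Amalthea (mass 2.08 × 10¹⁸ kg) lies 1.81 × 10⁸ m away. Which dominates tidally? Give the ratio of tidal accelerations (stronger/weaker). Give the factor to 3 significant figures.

Compare M/d³ for the two perturbers:
Io: (8.93 × 10²²) / (4.22 × 10⁸)³ = 1.188 × 10⁻³
Amalthea: (2.08 × 10¹⁸) / (1.81 × 10⁸)³ = 3.508 × 10⁻⁷
Ratio (larger/smaller) = 3390

Io, by a factor of ≈ 3390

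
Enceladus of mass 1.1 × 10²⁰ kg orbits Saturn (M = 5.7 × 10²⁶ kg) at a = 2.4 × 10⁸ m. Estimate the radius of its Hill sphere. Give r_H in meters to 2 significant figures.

9.6 × 10⁵ m

r_H ≈ a (m/3M)^(1/3)
    = (2.4 × 10⁸) × (1.1 × 10²⁰ / (3 × 5.7 × 10²⁶))^(1/3)
    = 9.6 × 10⁵ m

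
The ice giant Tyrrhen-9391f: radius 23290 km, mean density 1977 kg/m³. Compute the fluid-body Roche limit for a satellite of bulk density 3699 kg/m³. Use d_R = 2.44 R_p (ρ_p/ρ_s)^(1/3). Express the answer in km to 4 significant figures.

d_R = 2.44 × 23290 km × (1977/3699)^(1/3)
    = 46120 km

46120 km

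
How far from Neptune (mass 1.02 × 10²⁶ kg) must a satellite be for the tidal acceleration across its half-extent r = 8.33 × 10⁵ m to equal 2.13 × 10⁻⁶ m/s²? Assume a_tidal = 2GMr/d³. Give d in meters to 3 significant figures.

2GMr/d³ = a_tidal  ⇒  d = (2GMr / a_tidal)^(1/3)
d = (2 × 6.674×10⁻¹¹ × (1.02 × 10²⁶) × (8.33 × 10⁵) / (2.13 × 10⁻⁶))^(1/3)
  = 1.75 × 10⁹ m

1.75 × 10⁹ m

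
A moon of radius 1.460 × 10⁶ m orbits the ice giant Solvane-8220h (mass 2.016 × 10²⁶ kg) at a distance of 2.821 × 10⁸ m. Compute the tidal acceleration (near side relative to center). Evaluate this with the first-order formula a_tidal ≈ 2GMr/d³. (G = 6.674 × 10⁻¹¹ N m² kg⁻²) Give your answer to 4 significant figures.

Differencing GM/(d−r)² and GM/d² to first order in r/d gives 2GMr/d³.
a_tidal = 2GMr/d³
        = 2 × (6.674 × 10⁻¹¹) × (2.016 × 10²⁶) × (1.460 × 10⁶) / (2.821 × 10⁸)³
        = 1.750 × 10⁻³ m/s²

1.750 × 10⁻³ m/s²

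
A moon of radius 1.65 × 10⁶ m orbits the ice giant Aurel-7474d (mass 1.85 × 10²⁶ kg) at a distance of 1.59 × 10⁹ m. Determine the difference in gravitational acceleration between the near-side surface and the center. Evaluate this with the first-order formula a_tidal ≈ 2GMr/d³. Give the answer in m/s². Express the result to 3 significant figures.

Δa = 2GMr/d³
   = 2 × (6.674 × 10⁻¹¹) × (1.85 × 10²⁶) × (1.65 × 10⁶) / (1.59 × 10⁹)³
   = 1.01 × 10⁻⁵ m/s²

1.01 × 10⁻⁵ m/s²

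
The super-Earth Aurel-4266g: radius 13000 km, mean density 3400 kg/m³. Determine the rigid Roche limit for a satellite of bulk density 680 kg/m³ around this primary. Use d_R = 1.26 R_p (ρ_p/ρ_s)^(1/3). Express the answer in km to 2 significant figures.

d_R = 1.26 × 13000 km × (3400/680)^(1/3)
    = 28000 km

28000 km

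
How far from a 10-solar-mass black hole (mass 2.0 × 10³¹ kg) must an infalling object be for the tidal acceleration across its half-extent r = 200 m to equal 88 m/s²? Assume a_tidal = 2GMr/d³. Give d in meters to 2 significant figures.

1.8 × 10⁷ m

2GMr/d³ = a_tidal  ⇒  d = (2GMr / a_tidal)^(1/3)
d = (2 × 6.674×10⁻¹¹ × (2.0 × 10³¹) × (200) / (88))^(1/3)
  = 1.8 × 10⁷ m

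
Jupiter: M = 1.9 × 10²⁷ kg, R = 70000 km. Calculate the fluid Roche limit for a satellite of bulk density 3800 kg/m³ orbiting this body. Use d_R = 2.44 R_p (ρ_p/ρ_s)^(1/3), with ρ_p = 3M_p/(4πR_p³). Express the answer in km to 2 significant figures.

1.2 × 10⁵ km

ρ_p = 3M_p/(4πR_p³) = 3 × (1.9 × 10²⁷) / (4π × (7.0 × 10⁷ m)³) = 1300 kg/m³
d_R = 2.44 × 70000 km × (1300/3800)^(1/3)
    = 1.2 × 10⁵ km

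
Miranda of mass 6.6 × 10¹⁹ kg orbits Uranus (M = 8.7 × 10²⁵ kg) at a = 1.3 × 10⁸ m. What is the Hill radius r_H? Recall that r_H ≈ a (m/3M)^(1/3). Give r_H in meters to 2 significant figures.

8.2 × 10⁵ m

r_H ≈ a (m/3M)^(1/3)
    = (1.3 × 10⁸) × (6.6 × 10¹⁹ / (3 × 8.7 × 10²⁵))^(1/3)
    = 8.2 × 10⁵ m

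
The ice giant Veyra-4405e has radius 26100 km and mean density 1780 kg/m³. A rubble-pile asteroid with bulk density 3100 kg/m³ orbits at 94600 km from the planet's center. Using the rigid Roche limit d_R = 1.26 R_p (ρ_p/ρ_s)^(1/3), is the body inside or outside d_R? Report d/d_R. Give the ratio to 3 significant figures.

outside; d/d_R ≈ 3.46

d_R = 1.26 × (26100 km) × (1780/3100)^(1/3) = 27330 km
d/d_R = (94600) / (27330) = 3.46
Since d/d_R > 1, the body is outside the Roche limit.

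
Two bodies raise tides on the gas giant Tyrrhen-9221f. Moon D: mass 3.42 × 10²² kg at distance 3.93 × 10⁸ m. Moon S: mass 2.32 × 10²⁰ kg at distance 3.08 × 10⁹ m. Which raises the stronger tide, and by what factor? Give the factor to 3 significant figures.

The tide-raising term goes as M/d³ (the gradient of a 1/d² field).
Moon D: (3.42 × 10²²) / (3.93 × 10⁸)³ = 5.634 × 10⁻⁴
Moon S: (2.32 × 10²⁰) / (3.08 × 10⁹)³ = 7.940 × 10⁻⁹
Ratio (larger/smaller) = 71000

Moon D, by a factor of ≈ 71000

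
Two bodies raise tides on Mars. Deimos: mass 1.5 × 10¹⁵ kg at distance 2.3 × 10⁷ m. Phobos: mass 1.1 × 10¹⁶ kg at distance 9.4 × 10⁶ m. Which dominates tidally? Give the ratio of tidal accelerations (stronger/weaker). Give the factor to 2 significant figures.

The tide-raising term goes as M/d³ (the gradient of a 1/d² field).
Deimos: (1.5 × 10¹⁵) / (2.3 × 10⁷)³ = 1.233 × 10⁻⁷
Phobos: (1.1 × 10¹⁶) / (9.4 × 10⁶)³ = 1.324 × 10⁻⁵
Ratio (larger/smaller) = 110

Phobos, by a factor of ≈ 110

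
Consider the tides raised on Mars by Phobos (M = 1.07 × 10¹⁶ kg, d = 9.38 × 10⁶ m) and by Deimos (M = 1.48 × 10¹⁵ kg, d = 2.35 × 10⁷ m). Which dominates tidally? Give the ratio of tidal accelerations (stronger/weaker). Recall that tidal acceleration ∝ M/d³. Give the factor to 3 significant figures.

Tidal stretch scales as M/d³; compute that for each body.
Phobos: (1.07 × 10¹⁶) / (9.38 × 10⁶)³ = 1.297 × 10⁻⁵
Deimos: (1.48 × 10¹⁵) / (2.35 × 10⁷)³ = 1.140 × 10⁻⁷
Ratio (larger/smaller) = 114

Phobos, by a factor of ≈ 114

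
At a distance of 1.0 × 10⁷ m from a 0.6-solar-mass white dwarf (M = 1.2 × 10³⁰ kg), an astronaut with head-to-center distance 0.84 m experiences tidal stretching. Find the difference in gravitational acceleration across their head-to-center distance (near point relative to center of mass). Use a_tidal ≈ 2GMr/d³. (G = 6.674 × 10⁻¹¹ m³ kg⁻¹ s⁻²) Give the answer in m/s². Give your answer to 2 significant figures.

1.3 × 10⁻¹ m/s²

Δa = 2GMr/d³
   = 2 × (6.674 × 10⁻¹¹) × (1.2 × 10³⁰) × (0.84) / (1.0 × 10⁷)³
   = 1.3 × 10⁻¹ m/s²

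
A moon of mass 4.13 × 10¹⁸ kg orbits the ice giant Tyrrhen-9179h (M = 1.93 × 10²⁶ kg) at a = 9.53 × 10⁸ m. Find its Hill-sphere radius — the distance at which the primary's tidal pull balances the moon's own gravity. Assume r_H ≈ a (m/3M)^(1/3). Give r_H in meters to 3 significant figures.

r_H ≈ a (m/3M)^(1/3)
    = (9.53 × 10⁸) × (4.13 × 10¹⁸ / (3 × 1.93 × 10²⁶))^(1/3)
    = 1.83 × 10⁶ m

1.83 × 10⁶ m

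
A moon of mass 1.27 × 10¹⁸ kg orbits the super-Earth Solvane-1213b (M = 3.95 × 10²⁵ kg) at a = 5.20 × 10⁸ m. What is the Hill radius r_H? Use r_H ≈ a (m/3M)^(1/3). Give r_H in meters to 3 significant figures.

1.15 × 10⁶ m

r_H ≈ a (m/3M)^(1/3)
    = (5.20 × 10⁸) × (1.27 × 10¹⁸ / (3 × 3.95 × 10²⁵))^(1/3)
    = 1.15 × 10⁶ m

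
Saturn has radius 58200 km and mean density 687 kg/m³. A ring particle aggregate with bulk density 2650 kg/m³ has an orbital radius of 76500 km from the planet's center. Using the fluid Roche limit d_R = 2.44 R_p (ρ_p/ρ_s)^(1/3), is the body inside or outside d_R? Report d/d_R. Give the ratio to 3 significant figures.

inside; d/d_R ≈ 0.845

d_R = 2.44 × (58200 km) × (687/2650)^(1/3) = 90550 km
d/d_R = (76500) / (90550) = 0.845
Since d/d_R < 1, the body is inside the Roche limit.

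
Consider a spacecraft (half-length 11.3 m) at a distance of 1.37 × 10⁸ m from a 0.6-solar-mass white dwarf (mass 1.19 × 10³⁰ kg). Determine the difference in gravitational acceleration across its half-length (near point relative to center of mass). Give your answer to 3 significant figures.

6.98 × 10⁻⁴ m/s²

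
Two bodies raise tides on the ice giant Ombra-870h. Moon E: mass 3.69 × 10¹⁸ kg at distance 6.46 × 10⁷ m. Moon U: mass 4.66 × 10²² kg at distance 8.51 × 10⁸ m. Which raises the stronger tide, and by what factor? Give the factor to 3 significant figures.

The tide-raising term goes as M/d³ (the gradient of a 1/d² field).
Moon E: (3.69 × 10¹⁸) / (6.46 × 10⁷)³ = 1.369 × 10⁻⁵
Moon U: (4.66 × 10²²) / (8.51 × 10⁸)³ = 7.561 × 10⁻⁵
Ratio (larger/smaller) = 5.52

Moon U, by a factor of ≈ 5.52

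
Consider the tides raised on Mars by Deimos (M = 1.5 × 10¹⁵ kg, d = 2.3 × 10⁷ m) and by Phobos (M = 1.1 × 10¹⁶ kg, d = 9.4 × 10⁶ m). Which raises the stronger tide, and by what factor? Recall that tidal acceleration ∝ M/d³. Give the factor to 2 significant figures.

Phobos, by a factor of ≈ 110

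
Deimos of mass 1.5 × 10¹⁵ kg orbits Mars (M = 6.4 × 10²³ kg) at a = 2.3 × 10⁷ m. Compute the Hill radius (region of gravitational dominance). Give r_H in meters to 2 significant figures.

r_H ≈ a (m/3M)^(1/3)
    = (2.3 × 10⁷) × (1.5 × 10¹⁵ / (3 × 6.4 × 10²³))^(1/3)
    = 2.1 × 10⁴ m

2.1 × 10⁴ m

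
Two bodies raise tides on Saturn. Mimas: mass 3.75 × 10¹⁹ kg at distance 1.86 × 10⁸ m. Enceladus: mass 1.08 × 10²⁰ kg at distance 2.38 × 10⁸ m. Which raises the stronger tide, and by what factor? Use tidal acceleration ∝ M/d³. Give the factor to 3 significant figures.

Tidal acceleration ∝ M/d³, so compare M/d³ for each.
Mimas: (3.75 × 10¹⁹) / (1.86 × 10⁸)³ = 5.828 × 10⁻⁶
Enceladus: (1.08 × 10²⁰) / (2.38 × 10⁸)³ = 8.011 × 10⁻⁶
Ratio (larger/smaller) = 1.37

Enceladus, by a factor of ≈ 1.37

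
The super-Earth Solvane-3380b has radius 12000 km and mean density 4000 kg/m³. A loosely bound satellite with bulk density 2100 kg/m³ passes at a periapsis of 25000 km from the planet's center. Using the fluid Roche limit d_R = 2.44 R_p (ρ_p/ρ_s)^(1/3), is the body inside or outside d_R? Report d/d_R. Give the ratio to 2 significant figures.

d_R = 2.44 × (12000 km) × (4000/2100)^(1/3) = 36300 km
d/d_R = (25000) / (36300) = 0.69
Since d/d_R < 1, the body is inside the Roche limit.

inside; d/d_R ≈ 0.69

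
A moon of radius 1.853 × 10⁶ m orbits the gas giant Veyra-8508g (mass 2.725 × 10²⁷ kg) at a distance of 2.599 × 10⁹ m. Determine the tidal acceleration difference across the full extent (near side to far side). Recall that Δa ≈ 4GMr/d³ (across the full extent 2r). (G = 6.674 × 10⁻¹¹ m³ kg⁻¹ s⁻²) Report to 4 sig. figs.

7.678 × 10⁻⁵ m/s²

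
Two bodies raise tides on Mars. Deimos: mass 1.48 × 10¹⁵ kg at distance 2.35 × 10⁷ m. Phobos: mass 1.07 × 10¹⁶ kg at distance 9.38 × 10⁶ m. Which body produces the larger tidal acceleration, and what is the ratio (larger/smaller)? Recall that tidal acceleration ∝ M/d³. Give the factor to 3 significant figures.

Phobos, by a factor of ≈ 114

Tidal stretch scales as M/d³; compute that for each body.
Deimos: (1.48 × 10¹⁵) / (2.35 × 10⁷)³ = 1.140 × 10⁻⁷
Phobos: (1.07 × 10¹⁶) / (9.38 × 10⁶)³ = 1.297 × 10⁻⁵
Ratio (larger/smaller) = 114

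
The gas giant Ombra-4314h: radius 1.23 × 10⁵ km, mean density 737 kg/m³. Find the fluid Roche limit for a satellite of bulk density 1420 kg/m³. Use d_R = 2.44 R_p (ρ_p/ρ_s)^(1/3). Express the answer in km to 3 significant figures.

2.41 × 10⁵ km

d_R = 2.44 × 1.23 × 10⁵ km × (737/1420)^(1/3)
    = 2.41 × 10⁵ km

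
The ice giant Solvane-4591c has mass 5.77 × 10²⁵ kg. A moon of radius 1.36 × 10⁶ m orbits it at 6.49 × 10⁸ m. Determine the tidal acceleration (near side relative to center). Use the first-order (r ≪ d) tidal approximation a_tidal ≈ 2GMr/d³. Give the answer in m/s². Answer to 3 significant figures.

Differencing GM/(d−r)² and GM/d² to first order in r/d gives 2GMr/d³.
a_tidal = 2GMr/d³
        = 2 × (6.674 × 10⁻¹¹) × (5.77 × 10²⁵) × (1.36 × 10⁶) / (6.49 × 10⁸)³
        = 3.83 × 10⁻⁵ m/s²

3.83 × 10⁻⁵ m/s²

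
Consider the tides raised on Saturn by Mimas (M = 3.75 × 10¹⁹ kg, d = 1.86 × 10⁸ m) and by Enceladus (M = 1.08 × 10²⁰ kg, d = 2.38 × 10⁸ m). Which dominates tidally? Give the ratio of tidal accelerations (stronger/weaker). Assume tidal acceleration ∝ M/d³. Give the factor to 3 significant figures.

Enceladus, by a factor of ≈ 1.37

Tidal stretch scales as M/d³; compute that for each body.
Mimas: (3.75 × 10¹⁹) / (1.86 × 10⁸)³ = 5.828 × 10⁻⁶
Enceladus: (1.08 × 10²⁰) / (2.38 × 10⁸)³ = 8.011 × 10⁻⁶
Ratio (larger/smaller) = 1.37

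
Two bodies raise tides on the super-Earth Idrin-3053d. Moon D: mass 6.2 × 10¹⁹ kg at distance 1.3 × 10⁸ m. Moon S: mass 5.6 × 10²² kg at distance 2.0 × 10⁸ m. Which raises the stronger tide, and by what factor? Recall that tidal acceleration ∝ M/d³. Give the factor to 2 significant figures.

Tidal acceleration ∝ M/d³, so compare M/d³ for each.
Moon D: (6.2 × 10¹⁹) / (1.3 × 10⁸)³ = 2.822 × 10⁻⁵
Moon S: (5.6 × 10²²) / (2.0 × 10⁸)³ = 7.000 × 10⁻³
Ratio (larger/smaller) = 250

Moon S, by a factor of ≈ 250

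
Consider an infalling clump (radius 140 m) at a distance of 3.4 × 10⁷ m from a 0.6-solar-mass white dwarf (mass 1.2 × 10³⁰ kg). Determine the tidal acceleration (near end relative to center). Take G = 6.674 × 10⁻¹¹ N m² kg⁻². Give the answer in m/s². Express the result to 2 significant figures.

5.7 × 10⁻¹ m/s²

a_tidal = 2GMr/d³
        = 2 × (6.674 × 10⁻¹¹) × (1.2 × 10³⁰) × (140) / (3.4 × 10⁷)³
        = 5.7 × 10⁻¹ m/s²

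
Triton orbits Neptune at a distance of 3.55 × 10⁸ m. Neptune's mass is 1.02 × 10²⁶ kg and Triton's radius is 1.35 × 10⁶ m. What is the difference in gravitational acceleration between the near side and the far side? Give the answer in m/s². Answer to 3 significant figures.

a_tidal = 4GMr/d³
        = 4 × (6.674 × 10⁻¹¹) × (1.02 × 10²⁶) × (1.35 × 10⁶) / (3.55 × 10⁸)³
        = 8.22 × 10⁻⁴ m/s²

8.22 × 10⁻⁴ m/s²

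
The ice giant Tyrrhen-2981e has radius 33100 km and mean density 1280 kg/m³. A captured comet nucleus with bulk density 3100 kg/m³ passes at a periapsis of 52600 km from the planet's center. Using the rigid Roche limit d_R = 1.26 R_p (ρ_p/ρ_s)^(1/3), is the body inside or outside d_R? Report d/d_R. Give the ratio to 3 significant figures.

outside; d/d_R ≈ 1.69

d_R = 1.26 × (33100 km) × (1280/3100)^(1/3) = 31060 km
d/d_R = (52600) / (31060) = 1.69
Since d/d_R > 1, the body is outside the Roche limit.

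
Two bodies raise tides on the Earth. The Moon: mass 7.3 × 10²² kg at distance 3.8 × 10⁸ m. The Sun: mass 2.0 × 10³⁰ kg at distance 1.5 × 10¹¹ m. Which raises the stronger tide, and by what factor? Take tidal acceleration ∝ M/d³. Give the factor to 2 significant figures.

The Moon, by a factor of ≈ 2.2

Tidal stretch scales as M/d³; compute that for each body.
The Moon: (7.3 × 10²²) / (3.8 × 10⁸)³ = 1.330 × 10⁻³
The Sun: (2.0 × 10³⁰) / (1.5 × 10¹¹)³ = 5.926 × 10⁻⁴
Ratio (larger/smaller) = 2.2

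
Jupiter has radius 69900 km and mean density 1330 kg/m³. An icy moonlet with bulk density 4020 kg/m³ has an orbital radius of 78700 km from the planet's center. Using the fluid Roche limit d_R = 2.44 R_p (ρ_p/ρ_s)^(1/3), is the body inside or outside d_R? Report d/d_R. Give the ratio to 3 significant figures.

inside; d/d_R ≈ 0.667

d_R = 2.44 × (69900 km) × (1330/4020)^(1/3) = 1.180 × 10⁵ km
d/d_R = (78700) / (1.180 × 10⁵) = 0.667
Since d/d_R < 1, the body is inside the Roche limit.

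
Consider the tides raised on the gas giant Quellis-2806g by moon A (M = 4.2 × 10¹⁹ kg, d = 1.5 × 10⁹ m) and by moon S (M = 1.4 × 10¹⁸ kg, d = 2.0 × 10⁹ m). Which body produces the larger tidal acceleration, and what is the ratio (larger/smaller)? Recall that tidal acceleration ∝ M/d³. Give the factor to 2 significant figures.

Moon A, by a factor of ≈ 71

Compare M/d³ for the two perturbers:
Moon A: (4.2 × 10¹⁹) / (1.5 × 10⁹)³ = 1.244 × 10⁻⁸
Moon S: (1.4 × 10¹⁸) / (2.0 × 10⁹)³ = 1.750 × 10⁻¹⁰
Ratio (larger/smaller) = 71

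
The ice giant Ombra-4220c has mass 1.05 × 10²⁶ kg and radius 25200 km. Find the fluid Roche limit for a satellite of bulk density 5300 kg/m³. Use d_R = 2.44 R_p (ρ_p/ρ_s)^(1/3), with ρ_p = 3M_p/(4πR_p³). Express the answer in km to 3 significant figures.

41000 km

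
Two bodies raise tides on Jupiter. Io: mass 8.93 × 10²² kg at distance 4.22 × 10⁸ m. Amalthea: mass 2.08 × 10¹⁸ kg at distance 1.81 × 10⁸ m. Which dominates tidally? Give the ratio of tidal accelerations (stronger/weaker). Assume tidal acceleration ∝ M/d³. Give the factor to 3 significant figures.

Tidal stretch scales as M/d³; compute that for each body.
Io: (8.93 × 10²²) / (4.22 × 10⁸)³ = 1.188 × 10⁻³
Amalthea: (2.08 × 10¹⁸) / (1.81 × 10⁸)³ = 3.508 × 10⁻⁷
Ratio (larger/smaller) = 3390

Io, by a factor of ≈ 3390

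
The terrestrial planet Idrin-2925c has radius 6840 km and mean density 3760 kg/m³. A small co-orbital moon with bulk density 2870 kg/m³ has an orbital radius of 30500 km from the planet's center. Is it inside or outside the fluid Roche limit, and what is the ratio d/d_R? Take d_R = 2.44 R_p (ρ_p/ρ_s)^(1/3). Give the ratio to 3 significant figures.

outside; d/d_R ≈ 1.67

d_R = 2.44 × (6840 km) × (3760/2870)^(1/3) = 18260 km
d/d_R = (30500) / (18260) = 1.67
Since d/d_R > 1, the body is outside the Roche limit.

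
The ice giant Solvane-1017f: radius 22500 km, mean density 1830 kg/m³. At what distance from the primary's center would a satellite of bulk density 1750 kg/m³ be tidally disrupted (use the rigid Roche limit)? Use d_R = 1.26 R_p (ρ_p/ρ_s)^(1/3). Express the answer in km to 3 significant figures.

28800 km

d_R = 1.26 × 22500 km × (1830/1750)^(1/3)
    = 28800 km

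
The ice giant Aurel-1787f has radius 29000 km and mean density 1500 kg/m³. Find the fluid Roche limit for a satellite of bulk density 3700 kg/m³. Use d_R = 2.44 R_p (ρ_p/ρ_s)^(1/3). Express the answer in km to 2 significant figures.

d_R = 2.44 × 29000 km × (1500/3700)^(1/3)
    = 52000 km

52000 km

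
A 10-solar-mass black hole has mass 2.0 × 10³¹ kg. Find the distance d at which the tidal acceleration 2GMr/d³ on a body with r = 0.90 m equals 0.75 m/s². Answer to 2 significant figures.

1.5 × 10⁷ m

2GMr/d³ = a_tidal  ⇒  d = (2GMr / a_tidal)^(1/3)
d = (2 × 6.674×10⁻¹¹ × (2.0 × 10³¹) × (0.90) / (0.75))^(1/3)
  = 1.5 × 10⁷ m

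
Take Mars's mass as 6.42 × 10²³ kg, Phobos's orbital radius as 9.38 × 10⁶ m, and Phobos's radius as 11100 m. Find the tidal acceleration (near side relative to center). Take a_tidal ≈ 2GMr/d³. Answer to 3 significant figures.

1.15 × 10⁻³ m/s²

Δa = 2GMr/d³
   = 2 × (6.674 × 10⁻¹¹) × (6.42 × 10²³) × (11100) / (9.38 × 10⁶)³
   = 1.15 × 10⁻³ m/s²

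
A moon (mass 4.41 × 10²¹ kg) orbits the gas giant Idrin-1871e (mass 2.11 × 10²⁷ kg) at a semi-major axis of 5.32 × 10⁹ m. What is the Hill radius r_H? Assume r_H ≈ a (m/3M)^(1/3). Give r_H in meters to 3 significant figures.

r_H ≈ a (m/3M)^(1/3)
    = (5.32 × 10⁹) × (4.41 × 10²¹ / (3 × 2.11 × 10²⁷))^(1/3)
    = 4.72 × 10⁷ m

4.72 × 10⁷ m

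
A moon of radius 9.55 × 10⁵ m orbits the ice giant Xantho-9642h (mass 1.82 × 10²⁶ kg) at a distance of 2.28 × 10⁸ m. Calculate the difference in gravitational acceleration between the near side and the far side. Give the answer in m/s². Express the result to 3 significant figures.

3.91 × 10⁻³ m/s²

Δg = 4GMr/d³
   = 4 × (6.674 × 10⁻¹¹) × (1.82 × 10²⁶) × (9.55 × 10⁵) / (2.28 × 10⁸)³
   = 3.91 × 10⁻³ m/s²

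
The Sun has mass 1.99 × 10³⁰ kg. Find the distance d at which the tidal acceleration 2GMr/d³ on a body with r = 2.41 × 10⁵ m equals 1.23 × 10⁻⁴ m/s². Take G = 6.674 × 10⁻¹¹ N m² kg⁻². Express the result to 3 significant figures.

8.04 × 10⁹ m

2GMr/d³ = a_tidal  ⇒  d = (2GMr / a_tidal)^(1/3)
d = (2 × 6.674×10⁻¹¹ × (1.99 × 10³⁰) × (2.41 × 10⁵) / (1.23 × 10⁻⁴))^(1/3)
  = 8.04 × 10⁹ m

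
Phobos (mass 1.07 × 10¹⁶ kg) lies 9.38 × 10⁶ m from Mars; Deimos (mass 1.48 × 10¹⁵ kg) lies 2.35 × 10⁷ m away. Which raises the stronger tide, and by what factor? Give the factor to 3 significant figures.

Phobos, by a factor of ≈ 114

The tide-raising term goes as M/d³ (the gradient of a 1/d² field).
Phobos: (1.07 × 10¹⁶) / (9.38 × 10⁶)³ = 1.297 × 10⁻⁵
Deimos: (1.48 × 10¹⁵) / (2.35 × 10⁷)³ = 1.140 × 10⁻⁷
Ratio (larger/smaller) = 114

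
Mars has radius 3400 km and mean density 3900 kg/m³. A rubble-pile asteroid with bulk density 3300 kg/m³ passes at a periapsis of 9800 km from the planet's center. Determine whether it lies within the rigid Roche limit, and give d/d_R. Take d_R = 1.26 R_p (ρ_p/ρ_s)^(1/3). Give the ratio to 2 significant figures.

d_R = 1.26 × (3400 km) × (3900/3300)^(1/3) = 4529 km
d/d_R = (9800) / (4529) = 2.2
Since d/d_R > 1, the body is outside the Roche limit.

outside; d/d_R ≈ 2.2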